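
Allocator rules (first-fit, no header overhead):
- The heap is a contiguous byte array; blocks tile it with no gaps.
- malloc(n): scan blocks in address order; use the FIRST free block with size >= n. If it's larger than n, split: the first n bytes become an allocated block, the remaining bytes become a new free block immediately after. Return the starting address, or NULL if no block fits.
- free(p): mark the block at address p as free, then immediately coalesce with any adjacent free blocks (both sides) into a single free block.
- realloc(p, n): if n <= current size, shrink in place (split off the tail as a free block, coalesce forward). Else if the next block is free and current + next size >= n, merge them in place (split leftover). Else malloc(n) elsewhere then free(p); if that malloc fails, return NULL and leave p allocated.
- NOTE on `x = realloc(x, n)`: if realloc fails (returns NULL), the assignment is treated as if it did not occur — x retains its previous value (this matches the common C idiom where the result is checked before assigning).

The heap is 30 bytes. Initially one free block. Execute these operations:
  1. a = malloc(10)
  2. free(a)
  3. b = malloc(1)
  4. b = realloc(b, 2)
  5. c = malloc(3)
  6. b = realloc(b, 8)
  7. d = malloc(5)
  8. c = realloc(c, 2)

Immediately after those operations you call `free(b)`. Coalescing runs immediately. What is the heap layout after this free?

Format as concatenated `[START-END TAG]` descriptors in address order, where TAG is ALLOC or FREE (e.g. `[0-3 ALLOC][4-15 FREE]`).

Answer: [0-1 FREE][2-3 ALLOC][4-12 FREE][13-17 ALLOC][18-29 FREE]

Derivation:
Op 1: a = malloc(10) -> a = 0; heap: [0-9 ALLOC][10-29 FREE]
Op 2: free(a) -> (freed a); heap: [0-29 FREE]
Op 3: b = malloc(1) -> b = 0; heap: [0-0 ALLOC][1-29 FREE]
Op 4: b = realloc(b, 2) -> b = 0; heap: [0-1 ALLOC][2-29 FREE]
Op 5: c = malloc(3) -> c = 2; heap: [0-1 ALLOC][2-4 ALLOC][5-29 FREE]
Op 6: b = realloc(b, 8) -> b = 5; heap: [0-1 FREE][2-4 ALLOC][5-12 ALLOC][13-29 FREE]
Op 7: d = malloc(5) -> d = 13; heap: [0-1 FREE][2-4 ALLOC][5-12 ALLOC][13-17 ALLOC][18-29 FREE]
Op 8: c = realloc(c, 2) -> c = 2; heap: [0-1 FREE][2-3 ALLOC][4-4 FREE][5-12 ALLOC][13-17 ALLOC][18-29 FREE]
free(b): b = 5 -> block [5-12 ALLOC]; mark free, coalesce with adjacent free neighbors -> [0-1 FREE][2-3 ALLOC][4-12 FREE][13-17 ALLOC][18-29 FREE]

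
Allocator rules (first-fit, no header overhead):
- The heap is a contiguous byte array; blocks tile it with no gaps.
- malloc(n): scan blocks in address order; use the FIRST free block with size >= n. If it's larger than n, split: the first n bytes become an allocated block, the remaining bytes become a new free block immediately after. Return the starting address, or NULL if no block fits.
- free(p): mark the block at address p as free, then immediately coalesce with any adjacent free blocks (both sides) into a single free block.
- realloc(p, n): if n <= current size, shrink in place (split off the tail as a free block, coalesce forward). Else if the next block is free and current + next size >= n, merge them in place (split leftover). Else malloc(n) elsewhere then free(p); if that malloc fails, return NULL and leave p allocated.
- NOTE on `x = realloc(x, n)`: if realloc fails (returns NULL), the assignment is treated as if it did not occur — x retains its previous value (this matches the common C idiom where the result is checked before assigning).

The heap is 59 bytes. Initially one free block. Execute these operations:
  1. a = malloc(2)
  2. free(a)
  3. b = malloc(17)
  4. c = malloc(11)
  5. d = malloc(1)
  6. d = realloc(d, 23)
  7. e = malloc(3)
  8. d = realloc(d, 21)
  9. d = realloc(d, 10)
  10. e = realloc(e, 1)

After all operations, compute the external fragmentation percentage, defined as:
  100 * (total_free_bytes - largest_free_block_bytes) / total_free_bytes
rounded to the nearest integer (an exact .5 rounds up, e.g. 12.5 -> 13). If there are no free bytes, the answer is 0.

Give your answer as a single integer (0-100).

Op 1: a = malloc(2) -> a = 0; heap: [0-1 ALLOC][2-58 FREE]
Op 2: free(a) -> (freed a); heap: [0-58 FREE]
Op 3: b = malloc(17) -> b = 0; heap: [0-16 ALLOC][17-58 FREE]
Op 4: c = malloc(11) -> c = 17; heap: [0-16 ALLOC][17-27 ALLOC][28-58 FREE]
Op 5: d = malloc(1) -> d = 28; heap: [0-16 ALLOC][17-27 ALLOC][28-28 ALLOC][29-58 FREE]
Op 6: d = realloc(d, 23) -> d = 28; heap: [0-16 ALLOC][17-27 ALLOC][28-50 ALLOC][51-58 FREE]
Op 7: e = malloc(3) -> e = 51; heap: [0-16 ALLOC][17-27 ALLOC][28-50 ALLOC][51-53 ALLOC][54-58 FREE]
Op 8: d = realloc(d, 21) -> d = 28; heap: [0-16 ALLOC][17-27 ALLOC][28-48 ALLOC][49-50 FREE][51-53 ALLOC][54-58 FREE]
Op 9: d = realloc(d, 10) -> d = 28; heap: [0-16 ALLOC][17-27 ALLOC][28-37 ALLOC][38-50 FREE][51-53 ALLOC][54-58 FREE]
Op 10: e = realloc(e, 1) -> e = 51; heap: [0-16 ALLOC][17-27 ALLOC][28-37 ALLOC][38-50 FREE][51-51 ALLOC][52-58 FREE]
Free blocks: [13 7] total_free=20 largest=13 -> 100*(20-13)/20 = 700/20 = 35

Answer: 35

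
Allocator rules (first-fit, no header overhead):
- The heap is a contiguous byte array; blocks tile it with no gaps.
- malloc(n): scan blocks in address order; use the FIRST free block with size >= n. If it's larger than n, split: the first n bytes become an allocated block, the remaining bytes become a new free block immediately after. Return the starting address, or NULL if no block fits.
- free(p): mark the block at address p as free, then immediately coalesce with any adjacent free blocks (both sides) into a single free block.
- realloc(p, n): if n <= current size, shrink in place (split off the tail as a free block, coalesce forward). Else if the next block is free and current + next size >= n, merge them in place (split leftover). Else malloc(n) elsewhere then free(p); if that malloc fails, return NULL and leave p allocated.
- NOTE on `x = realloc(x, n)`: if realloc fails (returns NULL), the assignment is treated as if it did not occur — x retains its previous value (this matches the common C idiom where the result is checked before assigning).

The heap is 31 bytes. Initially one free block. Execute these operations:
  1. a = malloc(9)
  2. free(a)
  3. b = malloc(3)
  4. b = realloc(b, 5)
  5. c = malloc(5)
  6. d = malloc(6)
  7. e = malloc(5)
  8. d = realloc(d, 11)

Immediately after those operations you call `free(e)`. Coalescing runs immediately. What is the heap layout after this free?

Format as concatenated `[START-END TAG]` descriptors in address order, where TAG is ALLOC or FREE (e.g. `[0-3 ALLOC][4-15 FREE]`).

Op 1: a = malloc(9) -> a = 0; heap: [0-8 ALLOC][9-30 FREE]
Op 2: free(a) -> (freed a); heap: [0-30 FREE]
Op 3: b = malloc(3) -> b = 0; heap: [0-2 ALLOC][3-30 FREE]
Op 4: b = realloc(b, 5) -> b = 0; heap: [0-4 ALLOC][5-30 FREE]
Op 5: c = malloc(5) -> c = 5; heap: [0-4 ALLOC][5-9 ALLOC][10-30 FREE]
Op 6: d = malloc(6) -> d = 10; heap: [0-4 ALLOC][5-9 ALLOC][10-15 ALLOC][16-30 FREE]
Op 7: e = malloc(5) -> e = 16; heap: [0-4 ALLOC][5-9 ALLOC][10-15 ALLOC][16-20 ALLOC][21-30 FREE]
Op 8: d = realloc(d, 11) -> NULL (d unchanged); heap: [0-4 ALLOC][5-9 ALLOC][10-15 ALLOC][16-20 ALLOC][21-30 FREE]
free(e): e = 16 -> block [16-20 ALLOC]; mark free, coalesce with adjacent free neighbors -> [0-4 ALLOC][5-9 ALLOC][10-15 ALLOC][16-30 FREE]

Answer: [0-4 ALLOC][5-9 ALLOC][10-15 ALLOC][16-30 FREE]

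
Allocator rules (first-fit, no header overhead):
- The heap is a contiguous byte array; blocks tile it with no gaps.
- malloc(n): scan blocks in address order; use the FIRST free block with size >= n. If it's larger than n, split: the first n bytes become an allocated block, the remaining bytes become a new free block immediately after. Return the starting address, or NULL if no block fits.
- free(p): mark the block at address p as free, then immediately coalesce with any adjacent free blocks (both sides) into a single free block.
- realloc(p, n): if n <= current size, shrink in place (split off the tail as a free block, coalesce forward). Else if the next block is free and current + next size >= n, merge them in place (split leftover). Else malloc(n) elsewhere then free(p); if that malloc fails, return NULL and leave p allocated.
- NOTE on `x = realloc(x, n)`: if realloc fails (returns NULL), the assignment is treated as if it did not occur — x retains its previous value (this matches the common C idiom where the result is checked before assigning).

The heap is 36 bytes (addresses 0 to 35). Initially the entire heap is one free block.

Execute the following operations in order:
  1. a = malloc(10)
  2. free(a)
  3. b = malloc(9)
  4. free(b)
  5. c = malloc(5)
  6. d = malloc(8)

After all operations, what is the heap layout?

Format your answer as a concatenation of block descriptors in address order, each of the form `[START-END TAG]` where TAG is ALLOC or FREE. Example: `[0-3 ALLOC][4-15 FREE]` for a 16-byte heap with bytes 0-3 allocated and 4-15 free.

Op 1: a = malloc(10) -> a = 0; heap: [0-9 ALLOC][10-35 FREE]
Op 2: free(a) -> (freed a); heap: [0-35 FREE]
Op 3: b = malloc(9) -> b = 0; heap: [0-8 ALLOC][9-35 FREE]
Op 4: free(b) -> (freed b); heap: [0-35 FREE]
Op 5: c = malloc(5) -> c = 0; heap: [0-4 ALLOC][5-35 FREE]
Op 6: d = malloc(8) -> d = 5; heap: [0-4 ALLOC][5-12 ALLOC][13-35 FREE]

Answer: [0-4 ALLOC][5-12 ALLOC][13-35 FREE]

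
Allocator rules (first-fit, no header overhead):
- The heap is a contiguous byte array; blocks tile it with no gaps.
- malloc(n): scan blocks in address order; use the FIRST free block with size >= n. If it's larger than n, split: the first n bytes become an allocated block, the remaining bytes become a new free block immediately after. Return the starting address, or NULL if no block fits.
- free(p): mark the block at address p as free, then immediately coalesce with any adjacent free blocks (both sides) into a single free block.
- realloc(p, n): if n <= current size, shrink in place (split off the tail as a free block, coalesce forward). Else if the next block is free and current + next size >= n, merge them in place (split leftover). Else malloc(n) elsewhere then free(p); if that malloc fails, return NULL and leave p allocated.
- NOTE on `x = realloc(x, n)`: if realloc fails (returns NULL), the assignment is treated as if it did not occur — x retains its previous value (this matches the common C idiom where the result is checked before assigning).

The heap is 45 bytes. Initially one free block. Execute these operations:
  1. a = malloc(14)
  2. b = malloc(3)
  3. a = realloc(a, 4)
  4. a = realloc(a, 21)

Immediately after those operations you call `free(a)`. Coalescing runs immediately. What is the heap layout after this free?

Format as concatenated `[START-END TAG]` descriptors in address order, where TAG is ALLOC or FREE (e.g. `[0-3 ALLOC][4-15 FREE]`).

Answer: [0-13 FREE][14-16 ALLOC][17-44 FREE]

Derivation:
Op 1: a = malloc(14) -> a = 0; heap: [0-13 ALLOC][14-44 FREE]
Op 2: b = malloc(3) -> b = 14; heap: [0-13 ALLOC][14-16 ALLOC][17-44 FREE]
Op 3: a = realloc(a, 4) -> a = 0; heap: [0-3 ALLOC][4-13 FREE][14-16 ALLOC][17-44 FREE]
Op 4: a = realloc(a, 21) -> a = 17; heap: [0-13 FREE][14-16 ALLOC][17-37 ALLOC][38-44 FREE]
free(a): a = 17 -> block [17-37 ALLOC]; mark free, coalesce with adjacent free neighbors -> [0-13 FREE][14-16 ALLOC][17-44 FREE]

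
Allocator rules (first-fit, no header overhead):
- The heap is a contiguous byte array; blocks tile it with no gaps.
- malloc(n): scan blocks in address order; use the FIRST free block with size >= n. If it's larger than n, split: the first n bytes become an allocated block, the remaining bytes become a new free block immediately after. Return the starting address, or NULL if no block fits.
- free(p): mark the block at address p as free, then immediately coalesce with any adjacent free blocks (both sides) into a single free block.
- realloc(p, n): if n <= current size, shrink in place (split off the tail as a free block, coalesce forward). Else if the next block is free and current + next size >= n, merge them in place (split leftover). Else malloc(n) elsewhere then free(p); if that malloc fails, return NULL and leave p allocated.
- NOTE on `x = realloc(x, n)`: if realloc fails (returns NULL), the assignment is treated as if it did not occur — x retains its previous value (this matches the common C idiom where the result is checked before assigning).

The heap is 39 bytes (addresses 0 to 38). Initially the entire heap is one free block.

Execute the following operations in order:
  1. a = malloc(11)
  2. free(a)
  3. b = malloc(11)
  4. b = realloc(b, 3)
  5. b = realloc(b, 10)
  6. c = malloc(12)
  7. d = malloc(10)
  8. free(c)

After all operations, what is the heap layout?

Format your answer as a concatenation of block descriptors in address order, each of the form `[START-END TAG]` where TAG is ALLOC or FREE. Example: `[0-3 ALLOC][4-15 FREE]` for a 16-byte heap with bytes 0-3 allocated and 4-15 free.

Answer: [0-9 ALLOC][10-21 FREE][22-31 ALLOC][32-38 FREE]

Derivation:
Op 1: a = malloc(11) -> a = 0; heap: [0-10 ALLOC][11-38 FREE]
Op 2: free(a) -> (freed a); heap: [0-38 FREE]
Op 3: b = malloc(11) -> b = 0; heap: [0-10 ALLOC][11-38 FREE]
Op 4: b = realloc(b, 3) -> b = 0; heap: [0-2 ALLOC][3-38 FREE]
Op 5: b = realloc(b, 10) -> b = 0; heap: [0-9 ALLOC][10-38 FREE]
Op 6: c = malloc(12) -> c = 10; heap: [0-9 ALLOC][10-21 ALLOC][22-38 FREE]
Op 7: d = malloc(10) -> d = 22; heap: [0-9 ALLOC][10-21 ALLOC][22-31 ALLOC][32-38 FREE]
Op 8: free(c) -> (freed c); heap: [0-9 ALLOC][10-21 FREE][22-31 ALLOC][32-38 FREE]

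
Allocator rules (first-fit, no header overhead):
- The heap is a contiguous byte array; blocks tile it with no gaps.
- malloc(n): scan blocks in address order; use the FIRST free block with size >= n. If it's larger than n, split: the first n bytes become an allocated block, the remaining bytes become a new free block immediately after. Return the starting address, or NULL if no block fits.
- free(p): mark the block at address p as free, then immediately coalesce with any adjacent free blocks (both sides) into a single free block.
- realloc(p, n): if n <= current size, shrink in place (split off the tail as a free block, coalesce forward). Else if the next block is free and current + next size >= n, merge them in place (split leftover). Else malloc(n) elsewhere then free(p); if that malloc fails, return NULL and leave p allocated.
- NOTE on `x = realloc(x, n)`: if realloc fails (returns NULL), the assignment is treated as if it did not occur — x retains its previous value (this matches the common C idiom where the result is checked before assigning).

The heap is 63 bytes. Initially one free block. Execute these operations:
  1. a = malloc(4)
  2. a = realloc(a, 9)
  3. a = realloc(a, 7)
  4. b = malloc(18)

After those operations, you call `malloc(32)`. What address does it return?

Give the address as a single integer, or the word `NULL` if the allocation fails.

Answer: 25

Derivation:
Op 1: a = malloc(4) -> a = 0; heap: [0-3 ALLOC][4-62 FREE]
Op 2: a = realloc(a, 9) -> a = 0; heap: [0-8 ALLOC][9-62 FREE]
Op 3: a = realloc(a, 7) -> a = 0; heap: [0-6 ALLOC][7-62 FREE]
Op 4: b = malloc(18) -> b = 7; heap: [0-6 ALLOC][7-24 ALLOC][25-62 FREE]
malloc(32): first-fit scan over [0-6 ALLOC][7-24 ALLOC][25-62 FREE] -> 25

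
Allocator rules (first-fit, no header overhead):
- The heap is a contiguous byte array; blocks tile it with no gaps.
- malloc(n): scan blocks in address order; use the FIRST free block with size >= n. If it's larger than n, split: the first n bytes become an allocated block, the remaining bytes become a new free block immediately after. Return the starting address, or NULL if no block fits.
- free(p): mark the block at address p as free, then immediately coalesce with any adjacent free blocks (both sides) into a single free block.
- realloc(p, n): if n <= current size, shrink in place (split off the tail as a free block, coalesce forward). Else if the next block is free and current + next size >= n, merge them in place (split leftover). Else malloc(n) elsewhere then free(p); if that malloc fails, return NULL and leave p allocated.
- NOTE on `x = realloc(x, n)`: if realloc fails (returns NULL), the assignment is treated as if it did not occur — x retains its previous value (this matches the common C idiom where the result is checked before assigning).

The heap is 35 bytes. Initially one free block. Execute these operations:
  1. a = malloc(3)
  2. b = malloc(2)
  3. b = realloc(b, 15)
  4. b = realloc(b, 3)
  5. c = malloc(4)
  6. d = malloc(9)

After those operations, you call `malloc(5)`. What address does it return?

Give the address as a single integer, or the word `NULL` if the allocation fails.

Op 1: a = malloc(3) -> a = 0; heap: [0-2 ALLOC][3-34 FREE]
Op 2: b = malloc(2) -> b = 3; heap: [0-2 ALLOC][3-4 ALLOC][5-34 FREE]
Op 3: b = realloc(b, 15) -> b = 3; heap: [0-2 ALLOC][3-17 ALLOC][18-34 FREE]
Op 4: b = realloc(b, 3) -> b = 3; heap: [0-2 ALLOC][3-5 ALLOC][6-34 FREE]
Op 5: c = malloc(4) -> c = 6; heap: [0-2 ALLOC][3-5 ALLOC][6-9 ALLOC][10-34 FREE]
Op 6: d = malloc(9) -> d = 10; heap: [0-2 ALLOC][3-5 ALLOC][6-9 ALLOC][10-18 ALLOC][19-34 FREE]
malloc(5): first-fit scan over [0-2 ALLOC][3-5 ALLOC][6-9 ALLOC][10-18 ALLOC][19-34 FREE] -> 19

Answer: 19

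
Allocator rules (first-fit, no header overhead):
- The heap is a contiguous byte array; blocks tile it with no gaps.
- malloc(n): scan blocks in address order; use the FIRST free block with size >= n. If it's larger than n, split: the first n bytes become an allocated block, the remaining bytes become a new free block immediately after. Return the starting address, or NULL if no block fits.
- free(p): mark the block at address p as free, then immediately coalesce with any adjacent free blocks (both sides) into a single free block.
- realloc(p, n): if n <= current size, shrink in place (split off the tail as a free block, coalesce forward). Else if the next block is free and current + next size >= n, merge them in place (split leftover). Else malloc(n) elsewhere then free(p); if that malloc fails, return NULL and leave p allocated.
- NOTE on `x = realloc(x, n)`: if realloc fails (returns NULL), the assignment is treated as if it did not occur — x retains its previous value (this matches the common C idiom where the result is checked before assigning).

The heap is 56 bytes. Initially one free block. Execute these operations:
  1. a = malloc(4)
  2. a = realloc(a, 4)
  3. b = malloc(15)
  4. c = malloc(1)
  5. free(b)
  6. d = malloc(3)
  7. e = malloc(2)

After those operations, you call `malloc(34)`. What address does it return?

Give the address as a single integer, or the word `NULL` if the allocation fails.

Op 1: a = malloc(4) -> a = 0; heap: [0-3 ALLOC][4-55 FREE]
Op 2: a = realloc(a, 4) -> a = 0; heap: [0-3 ALLOC][4-55 FREE]
Op 3: b = malloc(15) -> b = 4; heap: [0-3 ALLOC][4-18 ALLOC][19-55 FREE]
Op 4: c = malloc(1) -> c = 19; heap: [0-3 ALLOC][4-18 ALLOC][19-19 ALLOC][20-55 FREE]
Op 5: free(b) -> (freed b); heap: [0-3 ALLOC][4-18 FREE][19-19 ALLOC][20-55 FREE]
Op 6: d = malloc(3) -> d = 4; heap: [0-3 ALLOC][4-6 ALLOC][7-18 FREE][19-19 ALLOC][20-55 FREE]
Op 7: e = malloc(2) -> e = 7; heap: [0-3 ALLOC][4-6 ALLOC][7-8 ALLOC][9-18 FREE][19-19 ALLOC][20-55 FREE]
malloc(34): first-fit scan over [0-3 ALLOC][4-6 ALLOC][7-8 ALLOC][9-18 FREE][19-19 ALLOC][20-55 FREE] -> 20

Answer: 20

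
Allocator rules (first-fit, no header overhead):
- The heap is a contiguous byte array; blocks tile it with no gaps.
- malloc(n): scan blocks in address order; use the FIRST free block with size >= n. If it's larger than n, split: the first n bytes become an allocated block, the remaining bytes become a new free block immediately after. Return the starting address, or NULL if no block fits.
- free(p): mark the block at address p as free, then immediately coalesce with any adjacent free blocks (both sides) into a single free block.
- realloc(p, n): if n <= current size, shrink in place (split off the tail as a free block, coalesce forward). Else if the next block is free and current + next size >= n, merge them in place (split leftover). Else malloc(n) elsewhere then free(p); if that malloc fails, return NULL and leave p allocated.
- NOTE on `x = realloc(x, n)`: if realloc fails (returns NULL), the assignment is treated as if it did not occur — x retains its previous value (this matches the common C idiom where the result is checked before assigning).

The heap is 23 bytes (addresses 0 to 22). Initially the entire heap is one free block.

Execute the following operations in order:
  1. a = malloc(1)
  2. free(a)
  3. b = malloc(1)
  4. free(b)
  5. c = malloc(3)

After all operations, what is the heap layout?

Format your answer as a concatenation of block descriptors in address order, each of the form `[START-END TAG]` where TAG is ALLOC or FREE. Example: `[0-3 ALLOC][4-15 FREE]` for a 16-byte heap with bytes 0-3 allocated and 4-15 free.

Op 1: a = malloc(1) -> a = 0; heap: [0-0 ALLOC][1-22 FREE]
Op 2: free(a) -> (freed a); heap: [0-22 FREE]
Op 3: b = malloc(1) -> b = 0; heap: [0-0 ALLOC][1-22 FREE]
Op 4: free(b) -> (freed b); heap: [0-22 FREE]
Op 5: c = malloc(3) -> c = 0; heap: [0-2 ALLOC][3-22 FREE]

Answer: [0-2 ALLOC][3-22 FREE]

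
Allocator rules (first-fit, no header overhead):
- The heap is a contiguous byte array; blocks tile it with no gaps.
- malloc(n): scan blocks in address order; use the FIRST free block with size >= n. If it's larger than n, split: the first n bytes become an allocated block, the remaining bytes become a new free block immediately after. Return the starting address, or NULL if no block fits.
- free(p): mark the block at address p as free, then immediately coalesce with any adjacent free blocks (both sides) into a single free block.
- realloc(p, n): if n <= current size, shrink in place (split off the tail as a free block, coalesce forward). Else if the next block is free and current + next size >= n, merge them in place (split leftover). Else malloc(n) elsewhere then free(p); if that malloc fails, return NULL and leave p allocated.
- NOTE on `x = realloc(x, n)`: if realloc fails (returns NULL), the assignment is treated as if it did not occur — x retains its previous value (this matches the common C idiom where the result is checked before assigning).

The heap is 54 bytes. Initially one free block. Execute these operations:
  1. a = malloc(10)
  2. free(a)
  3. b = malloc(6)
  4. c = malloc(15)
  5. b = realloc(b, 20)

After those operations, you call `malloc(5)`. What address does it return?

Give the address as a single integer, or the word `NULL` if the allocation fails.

Answer: 0

Derivation:
Op 1: a = malloc(10) -> a = 0; heap: [0-9 ALLOC][10-53 FREE]
Op 2: free(a) -> (freed a); heap: [0-53 FREE]
Op 3: b = malloc(6) -> b = 0; heap: [0-5 ALLOC][6-53 FREE]
Op 4: c = malloc(15) -> c = 6; heap: [0-5 ALLOC][6-20 ALLOC][21-53 FREE]
Op 5: b = realloc(b, 20) -> b = 21; heap: [0-5 FREE][6-20 ALLOC][21-40 ALLOC][41-53 FREE]
malloc(5): first-fit scan over [0-5 FREE][6-20 ALLOC][21-40 ALLOC][41-53 FREE] -> 0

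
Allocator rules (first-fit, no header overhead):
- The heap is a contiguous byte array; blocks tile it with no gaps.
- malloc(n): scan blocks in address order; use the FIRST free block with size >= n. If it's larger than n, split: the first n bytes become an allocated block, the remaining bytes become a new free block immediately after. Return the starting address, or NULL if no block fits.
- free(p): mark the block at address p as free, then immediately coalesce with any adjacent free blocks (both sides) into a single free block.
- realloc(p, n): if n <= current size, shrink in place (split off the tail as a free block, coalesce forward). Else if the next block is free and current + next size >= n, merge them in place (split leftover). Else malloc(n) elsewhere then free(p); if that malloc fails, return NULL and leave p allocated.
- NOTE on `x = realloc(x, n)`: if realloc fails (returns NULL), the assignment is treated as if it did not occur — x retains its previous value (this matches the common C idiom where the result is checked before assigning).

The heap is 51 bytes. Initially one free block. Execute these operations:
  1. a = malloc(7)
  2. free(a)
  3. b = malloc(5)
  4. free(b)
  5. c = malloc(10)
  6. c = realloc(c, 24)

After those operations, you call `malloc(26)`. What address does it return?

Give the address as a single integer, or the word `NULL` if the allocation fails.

Answer: 24

Derivation:
Op 1: a = malloc(7) -> a = 0; heap: [0-6 ALLOC][7-50 FREE]
Op 2: free(a) -> (freed a); heap: [0-50 FREE]
Op 3: b = malloc(5) -> b = 0; heap: [0-4 ALLOC][5-50 FREE]
Op 4: free(b) -> (freed b); heap: [0-50 FREE]
Op 5: c = malloc(10) -> c = 0; heap: [0-9 ALLOC][10-50 FREE]
Op 6: c = realloc(c, 24) -> c = 0; heap: [0-23 ALLOC][24-50 FREE]
malloc(26): first-fit scan over [0-23 ALLOC][24-50 FREE] -> 24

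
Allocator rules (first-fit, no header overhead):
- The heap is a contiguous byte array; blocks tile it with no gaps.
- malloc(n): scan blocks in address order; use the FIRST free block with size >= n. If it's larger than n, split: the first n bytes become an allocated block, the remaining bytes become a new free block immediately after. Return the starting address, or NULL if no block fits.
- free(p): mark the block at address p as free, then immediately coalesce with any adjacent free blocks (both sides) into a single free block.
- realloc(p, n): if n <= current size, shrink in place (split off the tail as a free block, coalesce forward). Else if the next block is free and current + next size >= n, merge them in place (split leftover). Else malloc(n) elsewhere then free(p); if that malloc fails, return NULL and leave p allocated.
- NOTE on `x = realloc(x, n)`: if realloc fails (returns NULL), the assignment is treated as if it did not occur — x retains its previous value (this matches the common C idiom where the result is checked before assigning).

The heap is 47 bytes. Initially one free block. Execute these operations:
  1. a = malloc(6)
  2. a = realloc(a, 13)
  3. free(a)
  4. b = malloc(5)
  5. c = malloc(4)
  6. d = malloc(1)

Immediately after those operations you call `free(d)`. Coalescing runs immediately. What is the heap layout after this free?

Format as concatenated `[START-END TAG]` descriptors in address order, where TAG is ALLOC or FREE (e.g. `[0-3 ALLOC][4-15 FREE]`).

Op 1: a = malloc(6) -> a = 0; heap: [0-5 ALLOC][6-46 FREE]
Op 2: a = realloc(a, 13) -> a = 0; heap: [0-12 ALLOC][13-46 FREE]
Op 3: free(a) -> (freed a); heap: [0-46 FREE]
Op 4: b = malloc(5) -> b = 0; heap: [0-4 ALLOC][5-46 FREE]
Op 5: c = malloc(4) -> c = 5; heap: [0-4 ALLOC][5-8 ALLOC][9-46 FREE]
Op 6: d = malloc(1) -> d = 9; heap: [0-4 ALLOC][5-8 ALLOC][9-9 ALLOC][10-46 FREE]
free(d): d = 9 -> block [9-9 ALLOC]; mark free, coalesce with adjacent free neighbors -> [0-4 ALLOC][5-8 ALLOC][9-46 FREE]

Answer: [0-4 ALLOC][5-8 ALLOC][9-46 FREE]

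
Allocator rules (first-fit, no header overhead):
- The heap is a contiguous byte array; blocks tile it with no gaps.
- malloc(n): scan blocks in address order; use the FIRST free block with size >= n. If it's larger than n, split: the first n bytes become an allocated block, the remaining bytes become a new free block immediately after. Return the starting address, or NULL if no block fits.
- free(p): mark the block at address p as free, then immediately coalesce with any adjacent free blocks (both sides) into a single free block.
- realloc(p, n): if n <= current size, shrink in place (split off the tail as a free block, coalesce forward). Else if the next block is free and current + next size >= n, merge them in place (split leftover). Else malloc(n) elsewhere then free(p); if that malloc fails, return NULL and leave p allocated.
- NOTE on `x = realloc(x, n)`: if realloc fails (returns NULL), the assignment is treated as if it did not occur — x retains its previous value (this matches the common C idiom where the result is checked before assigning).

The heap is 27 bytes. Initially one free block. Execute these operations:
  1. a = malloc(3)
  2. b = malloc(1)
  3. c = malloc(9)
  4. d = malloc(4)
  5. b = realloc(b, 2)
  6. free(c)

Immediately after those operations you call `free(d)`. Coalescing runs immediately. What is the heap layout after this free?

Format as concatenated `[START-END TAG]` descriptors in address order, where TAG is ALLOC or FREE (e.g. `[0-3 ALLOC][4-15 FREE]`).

Op 1: a = malloc(3) -> a = 0; heap: [0-2 ALLOC][3-26 FREE]
Op 2: b = malloc(1) -> b = 3; heap: [0-2 ALLOC][3-3 ALLOC][4-26 FREE]
Op 3: c = malloc(9) -> c = 4; heap: [0-2 ALLOC][3-3 ALLOC][4-12 ALLOC][13-26 FREE]
Op 4: d = malloc(4) -> d = 13; heap: [0-2 ALLOC][3-3 ALLOC][4-12 ALLOC][13-16 ALLOC][17-26 FREE]
Op 5: b = realloc(b, 2) -> b = 17; heap: [0-2 ALLOC][3-3 FREE][4-12 ALLOC][13-16 ALLOC][17-18 ALLOC][19-26 FREE]
Op 6: free(c) -> (freed c); heap: [0-2 ALLOC][3-12 FREE][13-16 ALLOC][17-18 ALLOC][19-26 FREE]
free(d): d = 13 -> block [13-16 ALLOC]; mark free, coalesce with adjacent free neighbors -> [0-2 ALLOC][3-16 FREE][17-18 ALLOC][19-26 FREE]

Answer: [0-2 ALLOC][3-16 FREE][17-18 ALLOC][19-26 FREE]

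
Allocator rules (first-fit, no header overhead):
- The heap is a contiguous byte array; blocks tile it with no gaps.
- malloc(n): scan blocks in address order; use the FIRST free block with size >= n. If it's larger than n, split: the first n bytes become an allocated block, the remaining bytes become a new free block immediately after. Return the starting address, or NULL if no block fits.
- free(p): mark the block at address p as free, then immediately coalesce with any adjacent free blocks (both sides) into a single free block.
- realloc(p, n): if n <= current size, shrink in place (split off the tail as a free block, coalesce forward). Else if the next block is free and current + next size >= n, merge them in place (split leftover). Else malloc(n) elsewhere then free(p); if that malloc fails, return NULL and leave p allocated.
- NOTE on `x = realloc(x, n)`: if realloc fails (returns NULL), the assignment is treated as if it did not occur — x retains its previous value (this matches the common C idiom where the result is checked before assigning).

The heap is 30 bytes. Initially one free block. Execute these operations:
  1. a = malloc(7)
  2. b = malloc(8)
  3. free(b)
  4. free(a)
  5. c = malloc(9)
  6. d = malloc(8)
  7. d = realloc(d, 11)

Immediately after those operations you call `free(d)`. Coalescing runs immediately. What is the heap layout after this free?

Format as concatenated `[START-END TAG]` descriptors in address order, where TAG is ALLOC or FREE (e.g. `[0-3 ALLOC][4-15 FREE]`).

Op 1: a = malloc(7) -> a = 0; heap: [0-6 ALLOC][7-29 FREE]
Op 2: b = malloc(8) -> b = 7; heap: [0-6 ALLOC][7-14 ALLOC][15-29 FREE]
Op 3: free(b) -> (freed b); heap: [0-6 ALLOC][7-29 FREE]
Op 4: free(a) -> (freed a); heap: [0-29 FREE]
Op 5: c = malloc(9) -> c = 0; heap: [0-8 ALLOC][9-29 FREE]
Op 6: d = malloc(8) -> d = 9; heap: [0-8 ALLOC][9-16 ALLOC][17-29 FREE]
Op 7: d = realloc(d, 11) -> d = 9; heap: [0-8 ALLOC][9-19 ALLOC][20-29 FREE]
free(d): d = 9 -> block [9-19 ALLOC]; mark free, coalesce with adjacent free neighbors -> [0-8 ALLOC][9-29 FREE]

Answer: [0-8 ALLOC][9-29 FREE]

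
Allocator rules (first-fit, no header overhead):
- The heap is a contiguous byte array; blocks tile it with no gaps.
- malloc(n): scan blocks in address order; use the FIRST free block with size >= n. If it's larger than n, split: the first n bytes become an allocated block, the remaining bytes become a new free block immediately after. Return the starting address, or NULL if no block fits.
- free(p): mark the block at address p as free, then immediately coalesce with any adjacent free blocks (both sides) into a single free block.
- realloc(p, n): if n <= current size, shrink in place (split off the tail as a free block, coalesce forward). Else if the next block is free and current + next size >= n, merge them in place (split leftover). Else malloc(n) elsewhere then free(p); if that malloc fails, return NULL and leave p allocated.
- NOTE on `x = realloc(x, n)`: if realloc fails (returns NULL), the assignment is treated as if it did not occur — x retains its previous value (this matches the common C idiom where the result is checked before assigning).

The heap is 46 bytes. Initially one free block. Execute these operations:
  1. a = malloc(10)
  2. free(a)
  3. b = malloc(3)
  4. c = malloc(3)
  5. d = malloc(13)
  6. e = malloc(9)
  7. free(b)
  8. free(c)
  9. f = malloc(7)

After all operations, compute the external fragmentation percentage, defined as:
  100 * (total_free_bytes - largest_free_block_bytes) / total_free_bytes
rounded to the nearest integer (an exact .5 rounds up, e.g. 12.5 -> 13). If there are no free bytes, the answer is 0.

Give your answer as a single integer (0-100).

Answer: 35

Derivation:
Op 1: a = malloc(10) -> a = 0; heap: [0-9 ALLOC][10-45 FREE]
Op 2: free(a) -> (freed a); heap: [0-45 FREE]
Op 3: b = malloc(3) -> b = 0; heap: [0-2 ALLOC][3-45 FREE]
Op 4: c = malloc(3) -> c = 3; heap: [0-2 ALLOC][3-5 ALLOC][6-45 FREE]
Op 5: d = malloc(13) -> d = 6; heap: [0-2 ALLOC][3-5 ALLOC][6-18 ALLOC][19-45 FREE]
Op 6: e = malloc(9) -> e = 19; heap: [0-2 ALLOC][3-5 ALLOC][6-18 ALLOC][19-27 ALLOC][28-45 FREE]
Op 7: free(b) -> (freed b); heap: [0-2 FREE][3-5 ALLOC][6-18 ALLOC][19-27 ALLOC][28-45 FREE]
Op 8: free(c) -> (freed c); heap: [0-5 FREE][6-18 ALLOC][19-27 ALLOC][28-45 FREE]
Op 9: f = malloc(7) -> f = 28; heap: [0-5 FREE][6-18 ALLOC][19-27 ALLOC][28-34 ALLOC][35-45 FREE]
Free blocks: [6 11] total_free=17 largest=11 -> 100*(17-11)/17 = 600/17 ≈ 35.294 -> rounds to 35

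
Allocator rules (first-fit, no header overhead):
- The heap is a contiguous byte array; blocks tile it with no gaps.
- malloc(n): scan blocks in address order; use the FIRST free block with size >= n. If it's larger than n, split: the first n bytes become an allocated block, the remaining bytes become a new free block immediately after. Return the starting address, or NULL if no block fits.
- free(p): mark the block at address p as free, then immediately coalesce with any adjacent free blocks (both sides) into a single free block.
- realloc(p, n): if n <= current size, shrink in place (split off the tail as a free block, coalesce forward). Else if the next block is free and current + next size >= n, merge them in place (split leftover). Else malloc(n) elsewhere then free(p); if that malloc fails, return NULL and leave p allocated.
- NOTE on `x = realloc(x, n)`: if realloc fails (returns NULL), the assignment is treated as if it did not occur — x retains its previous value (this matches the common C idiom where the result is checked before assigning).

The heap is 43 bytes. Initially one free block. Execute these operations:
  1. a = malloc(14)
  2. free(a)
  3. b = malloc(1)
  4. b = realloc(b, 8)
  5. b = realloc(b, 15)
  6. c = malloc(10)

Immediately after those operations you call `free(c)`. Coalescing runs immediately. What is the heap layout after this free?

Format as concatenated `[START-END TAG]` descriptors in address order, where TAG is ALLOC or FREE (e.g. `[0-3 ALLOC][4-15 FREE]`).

Answer: [0-14 ALLOC][15-42 FREE]

Derivation:
Op 1: a = malloc(14) -> a = 0; heap: [0-13 ALLOC][14-42 FREE]
Op 2: free(a) -> (freed a); heap: [0-42 FREE]
Op 3: b = malloc(1) -> b = 0; heap: [0-0 ALLOC][1-42 FREE]
Op 4: b = realloc(b, 8) -> b = 0; heap: [0-7 ALLOC][8-42 FREE]
Op 5: b = realloc(b, 15) -> b = 0; heap: [0-14 ALLOC][15-42 FREE]
Op 6: c = malloc(10) -> c = 15; heap: [0-14 ALLOC][15-24 ALLOC][25-42 FREE]
free(c): c = 15 -> block [15-24 ALLOC]; mark free, coalesce with adjacent free neighbors -> [0-14 ALLOC][15-42 FREE]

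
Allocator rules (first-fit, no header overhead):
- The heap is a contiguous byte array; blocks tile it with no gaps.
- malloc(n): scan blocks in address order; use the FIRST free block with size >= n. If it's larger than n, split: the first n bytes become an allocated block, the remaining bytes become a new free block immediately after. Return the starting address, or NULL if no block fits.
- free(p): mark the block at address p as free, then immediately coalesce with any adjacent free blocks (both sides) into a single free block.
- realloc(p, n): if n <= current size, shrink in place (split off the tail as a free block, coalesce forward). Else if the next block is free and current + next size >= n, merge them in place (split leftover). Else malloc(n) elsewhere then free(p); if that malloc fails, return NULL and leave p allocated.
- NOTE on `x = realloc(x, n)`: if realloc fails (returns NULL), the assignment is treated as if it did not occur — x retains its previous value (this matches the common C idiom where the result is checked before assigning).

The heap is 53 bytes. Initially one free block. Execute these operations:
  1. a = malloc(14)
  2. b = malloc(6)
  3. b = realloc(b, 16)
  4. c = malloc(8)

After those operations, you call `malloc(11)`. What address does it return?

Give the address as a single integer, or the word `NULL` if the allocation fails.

Op 1: a = malloc(14) -> a = 0; heap: [0-13 ALLOC][14-52 FREE]
Op 2: b = malloc(6) -> b = 14; heap: [0-13 ALLOC][14-19 ALLOC][20-52 FREE]
Op 3: b = realloc(b, 16) -> b = 14; heap: [0-13 ALLOC][14-29 ALLOC][30-52 FREE]
Op 4: c = malloc(8) -> c = 30; heap: [0-13 ALLOC][14-29 ALLOC][30-37 ALLOC][38-52 FREE]
malloc(11): first-fit scan over [0-13 ALLOC][14-29 ALLOC][30-37 ALLOC][38-52 FREE] -> 38

Answer: 38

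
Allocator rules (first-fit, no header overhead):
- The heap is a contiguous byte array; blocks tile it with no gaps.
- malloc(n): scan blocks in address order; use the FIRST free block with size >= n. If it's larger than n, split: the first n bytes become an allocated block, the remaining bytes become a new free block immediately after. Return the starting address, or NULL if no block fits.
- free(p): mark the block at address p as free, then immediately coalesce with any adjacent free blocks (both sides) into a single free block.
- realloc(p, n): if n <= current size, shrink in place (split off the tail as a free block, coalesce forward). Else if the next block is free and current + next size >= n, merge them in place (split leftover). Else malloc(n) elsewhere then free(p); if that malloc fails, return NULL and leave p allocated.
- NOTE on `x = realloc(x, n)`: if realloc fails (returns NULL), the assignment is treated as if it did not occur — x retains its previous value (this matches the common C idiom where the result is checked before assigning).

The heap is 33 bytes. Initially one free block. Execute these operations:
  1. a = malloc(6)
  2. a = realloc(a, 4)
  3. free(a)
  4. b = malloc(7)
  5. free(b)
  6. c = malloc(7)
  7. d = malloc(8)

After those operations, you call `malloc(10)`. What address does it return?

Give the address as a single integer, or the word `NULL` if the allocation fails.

Answer: 15

Derivation:
Op 1: a = malloc(6) -> a = 0; heap: [0-5 ALLOC][6-32 FREE]
Op 2: a = realloc(a, 4) -> a = 0; heap: [0-3 ALLOC][4-32 FREE]
Op 3: free(a) -> (freed a); heap: [0-32 FREE]
Op 4: b = malloc(7) -> b = 0; heap: [0-6 ALLOC][7-32 FREE]
Op 5: free(b) -> (freed b); heap: [0-32 FREE]
Op 6: c = malloc(7) -> c = 0; heap: [0-6 ALLOC][7-32 FREE]
Op 7: d = malloc(8) -> d = 7; heap: [0-6 ALLOC][7-14 ALLOC][15-32 FREE]
malloc(10): first-fit scan over [0-6 ALLOC][7-14 ALLOC][15-32 FREE] -> 15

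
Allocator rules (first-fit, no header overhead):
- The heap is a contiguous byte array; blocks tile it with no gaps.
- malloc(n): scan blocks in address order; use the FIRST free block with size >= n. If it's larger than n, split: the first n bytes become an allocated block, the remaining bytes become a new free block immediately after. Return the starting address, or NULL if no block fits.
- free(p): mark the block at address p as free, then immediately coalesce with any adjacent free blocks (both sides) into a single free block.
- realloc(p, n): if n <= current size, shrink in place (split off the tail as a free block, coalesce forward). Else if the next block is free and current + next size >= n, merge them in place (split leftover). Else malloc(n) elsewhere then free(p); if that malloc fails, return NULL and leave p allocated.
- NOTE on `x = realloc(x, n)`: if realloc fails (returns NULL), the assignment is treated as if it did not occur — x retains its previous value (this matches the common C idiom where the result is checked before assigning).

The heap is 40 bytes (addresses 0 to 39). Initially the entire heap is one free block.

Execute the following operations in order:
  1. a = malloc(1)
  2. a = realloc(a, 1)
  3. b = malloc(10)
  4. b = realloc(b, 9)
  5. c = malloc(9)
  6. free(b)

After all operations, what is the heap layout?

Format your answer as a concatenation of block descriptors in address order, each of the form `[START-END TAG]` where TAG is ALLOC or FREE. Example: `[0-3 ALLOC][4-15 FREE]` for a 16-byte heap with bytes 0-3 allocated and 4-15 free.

Answer: [0-0 ALLOC][1-9 FREE][10-18 ALLOC][19-39 FREE]

Derivation:
Op 1: a = malloc(1) -> a = 0; heap: [0-0 ALLOC][1-39 FREE]
Op 2: a = realloc(a, 1) -> a = 0; heap: [0-0 ALLOC][1-39 FREE]
Op 3: b = malloc(10) -> b = 1; heap: [0-0 ALLOC][1-10 ALLOC][11-39 FREE]
Op 4: b = realloc(b, 9) -> b = 1; heap: [0-0 ALLOC][1-9 ALLOC][10-39 FREE]
Op 5: c = malloc(9) -> c = 10; heap: [0-0 ALLOC][1-9 ALLOC][10-18 ALLOC][19-39 FREE]
Op 6: free(b) -> (freed b); heap: [0-0 ALLOC][1-9 FREE][10-18 ALLOC][19-39 FREE]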